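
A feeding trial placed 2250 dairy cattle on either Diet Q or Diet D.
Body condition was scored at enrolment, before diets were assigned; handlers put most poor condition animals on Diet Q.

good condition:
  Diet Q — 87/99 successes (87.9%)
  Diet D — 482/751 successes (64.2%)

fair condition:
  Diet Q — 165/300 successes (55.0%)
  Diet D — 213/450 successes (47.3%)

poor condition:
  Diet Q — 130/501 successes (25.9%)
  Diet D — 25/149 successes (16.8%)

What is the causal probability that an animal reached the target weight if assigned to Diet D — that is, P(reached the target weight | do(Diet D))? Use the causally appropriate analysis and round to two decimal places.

0.45

The starting body condition-specific comparison favours Diet Q throughout, but the pooled figures favour Diet D. The question is whether to condition on starting body condition.
Starting body condition differs across diets for reasons unrelated to any effect of the diet itself, and it separately predicts the outcome — a classic confounder. We must compare within starting body condition levels.
Standardising Diet D to the population starting body condition mix: 0.378·482/751 + 0.333·213/450 + 0.289·25/149 = 0.449.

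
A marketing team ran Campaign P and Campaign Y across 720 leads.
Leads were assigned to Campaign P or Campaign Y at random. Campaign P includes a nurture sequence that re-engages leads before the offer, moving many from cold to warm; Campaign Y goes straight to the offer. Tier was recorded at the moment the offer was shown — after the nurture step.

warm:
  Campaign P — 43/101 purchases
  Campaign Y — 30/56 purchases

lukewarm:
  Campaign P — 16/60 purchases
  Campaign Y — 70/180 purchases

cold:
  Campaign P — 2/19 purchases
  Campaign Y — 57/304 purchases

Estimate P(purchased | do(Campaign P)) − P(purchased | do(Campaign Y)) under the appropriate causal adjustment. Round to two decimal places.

+0.05

Stratifying would compare campaigns among leads the campaigns themselves sorted into engagement tier groups — a form of selection on an intermediate. The unconditioned pooled rates give the total causal effect.
The causal difference is the pooled difference: 0.339 − 0.291 = +0.048.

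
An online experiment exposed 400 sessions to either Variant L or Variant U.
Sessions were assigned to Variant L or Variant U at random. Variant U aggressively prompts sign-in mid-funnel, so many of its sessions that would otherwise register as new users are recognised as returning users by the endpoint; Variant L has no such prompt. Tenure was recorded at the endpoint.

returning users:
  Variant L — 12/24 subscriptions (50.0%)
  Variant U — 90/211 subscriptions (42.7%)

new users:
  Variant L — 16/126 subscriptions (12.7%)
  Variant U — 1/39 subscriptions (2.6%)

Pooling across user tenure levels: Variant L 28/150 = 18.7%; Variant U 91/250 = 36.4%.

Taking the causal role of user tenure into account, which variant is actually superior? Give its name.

Variant U

The distribution of user tenure is itself part of what the variant does — it is an intermediate outcome. Holding it fixed would remove that part of the effect; the total effect is the pooled difference.
Pooled: Variant L 18.7% vs Variant U 36.4%; Variant U is higher overall.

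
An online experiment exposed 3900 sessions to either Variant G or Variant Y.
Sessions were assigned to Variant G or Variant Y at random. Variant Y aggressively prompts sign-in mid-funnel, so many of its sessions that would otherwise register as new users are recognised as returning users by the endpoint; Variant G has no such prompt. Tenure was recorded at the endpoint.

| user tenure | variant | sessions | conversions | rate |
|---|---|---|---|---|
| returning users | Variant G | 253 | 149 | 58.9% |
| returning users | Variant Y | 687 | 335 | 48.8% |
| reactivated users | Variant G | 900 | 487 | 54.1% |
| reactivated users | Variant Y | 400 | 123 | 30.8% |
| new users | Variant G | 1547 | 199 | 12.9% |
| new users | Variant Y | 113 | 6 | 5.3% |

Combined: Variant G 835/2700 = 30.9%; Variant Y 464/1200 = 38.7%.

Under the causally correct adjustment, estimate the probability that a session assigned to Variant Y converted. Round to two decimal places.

Variant G is higher inside every user tenure stratum but Variant Y is higher in aggregate. Whether to stratify depends on how user tenure relates to the variant.
User tenure lies on the pathway variant → user tenure → outcome, so adjusting for it blocks the indirect effect. For the total causal effect of variant, use the unadjusted pooled rates.
So P(outcome | do(Variant Y)) is just the pooled rate for Variant Y: 464/1200 = 0.387.

0.39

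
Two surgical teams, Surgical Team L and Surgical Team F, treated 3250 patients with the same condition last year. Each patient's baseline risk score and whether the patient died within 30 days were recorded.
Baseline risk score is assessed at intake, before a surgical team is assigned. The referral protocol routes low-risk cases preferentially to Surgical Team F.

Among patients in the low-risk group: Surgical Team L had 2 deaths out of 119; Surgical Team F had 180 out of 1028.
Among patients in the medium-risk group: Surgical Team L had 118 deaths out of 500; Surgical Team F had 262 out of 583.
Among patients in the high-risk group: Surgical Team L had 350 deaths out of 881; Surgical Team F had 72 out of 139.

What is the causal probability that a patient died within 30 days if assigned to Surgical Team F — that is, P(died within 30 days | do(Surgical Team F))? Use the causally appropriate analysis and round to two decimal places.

0.37

Surgical Team L is lower inside every baseline risk score stratum but Surgical Team F is lower in aggregate. Whether to stratify depends on how baseline risk score relates to the surgical team.
Baseline risk score differs across surgical teams for reasons unrelated to any effect of the surgical team itself, and it separately predicts the outcome — a classic confounder. We must compare within baseline risk score levels.
Standardising Surgical Team F to the population baseline risk score mix: 0.353·180/1028 + 0.333·262/583 + 0.314·72/139 = 0.374.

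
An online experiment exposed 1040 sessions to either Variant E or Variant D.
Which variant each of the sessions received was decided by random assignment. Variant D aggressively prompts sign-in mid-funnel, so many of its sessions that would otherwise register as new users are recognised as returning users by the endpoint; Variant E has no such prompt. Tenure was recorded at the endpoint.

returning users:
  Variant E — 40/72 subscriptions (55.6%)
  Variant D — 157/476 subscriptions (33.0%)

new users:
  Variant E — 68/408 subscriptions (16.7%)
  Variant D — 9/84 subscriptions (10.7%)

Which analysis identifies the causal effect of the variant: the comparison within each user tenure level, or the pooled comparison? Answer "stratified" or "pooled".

pooled

The user tenure-specific comparison favours Variant E throughout, but the pooled figures favour Variant D. The question is whether to condition on user tenure.
Stratifying would compare variants among sessions the variants themselves sorted into user tenure groups — a form of selection on an intermediate. The unconditioned pooled rates give the total causal effect.
Pooled: Variant E 22.5% vs Variant D 29.6%; Variant D is higher overall.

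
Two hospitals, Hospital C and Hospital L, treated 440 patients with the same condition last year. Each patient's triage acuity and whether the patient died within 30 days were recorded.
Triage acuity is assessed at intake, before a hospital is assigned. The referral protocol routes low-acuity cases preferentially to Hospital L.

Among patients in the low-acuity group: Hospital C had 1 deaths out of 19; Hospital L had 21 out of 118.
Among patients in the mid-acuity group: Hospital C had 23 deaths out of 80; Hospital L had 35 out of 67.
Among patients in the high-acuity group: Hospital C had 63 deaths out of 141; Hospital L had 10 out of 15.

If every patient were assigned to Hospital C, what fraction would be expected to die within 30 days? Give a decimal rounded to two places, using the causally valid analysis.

Since triage acuity is a pre-existing factor (not a product of the hospital) and it affects the outcome on its own, it is a confounder. The stratified rates, not the pooled rate, identify the causal effect.
Standardising Hospital C to the population triage acuity mix: 0.311·1/19 + 0.334·23/80 + 0.355·63/141 = 0.271.

0.27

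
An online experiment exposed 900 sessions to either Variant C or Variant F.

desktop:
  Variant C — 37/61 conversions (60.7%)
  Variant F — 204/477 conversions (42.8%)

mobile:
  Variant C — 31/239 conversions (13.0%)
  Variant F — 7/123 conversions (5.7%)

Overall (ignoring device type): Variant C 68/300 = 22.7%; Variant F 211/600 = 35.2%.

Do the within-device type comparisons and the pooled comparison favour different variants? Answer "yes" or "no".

yes

Within each device type level (desktop 60.7% vs 42.8%; mobile 13.0% vs 5.7%), Variant C has the higher rate every time. Pooled: 22.7% vs 35.2% — Variant F has the higher rate overall. The two comparisons disagree.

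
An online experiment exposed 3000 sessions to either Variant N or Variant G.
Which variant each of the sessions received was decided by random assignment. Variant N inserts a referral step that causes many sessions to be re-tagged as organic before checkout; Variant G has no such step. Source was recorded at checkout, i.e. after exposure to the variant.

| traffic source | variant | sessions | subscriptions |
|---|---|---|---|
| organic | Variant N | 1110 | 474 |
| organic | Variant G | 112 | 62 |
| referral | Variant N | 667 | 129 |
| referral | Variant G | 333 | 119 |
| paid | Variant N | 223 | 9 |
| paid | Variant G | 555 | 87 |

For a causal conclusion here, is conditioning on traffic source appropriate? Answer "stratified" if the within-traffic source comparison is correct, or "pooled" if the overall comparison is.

Stratifying would compare variants among sessions the variants themselves sorted into traffic source groups — a form of selection on an intermediate. The unconditioned pooled rates give the total causal effect.
Pooled: Variant N 30.6% vs Variant G 26.8%; Variant N is higher overall.

pooled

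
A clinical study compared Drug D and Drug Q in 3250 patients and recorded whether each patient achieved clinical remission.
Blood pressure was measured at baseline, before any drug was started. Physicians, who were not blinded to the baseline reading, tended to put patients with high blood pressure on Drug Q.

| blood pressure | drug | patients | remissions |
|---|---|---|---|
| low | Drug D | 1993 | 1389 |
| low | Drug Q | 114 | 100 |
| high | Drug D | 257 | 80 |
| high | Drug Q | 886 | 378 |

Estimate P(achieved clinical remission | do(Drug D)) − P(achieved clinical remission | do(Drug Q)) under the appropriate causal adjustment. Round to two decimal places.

-0.16

Nothing the drug does changes blood pressure; the imbalance is an allocation artefact. With blood pressure also predicting the outcome, the pooled figure is confounded, and the within-stratum comparison is the causal one.
Adjusting over the population distribution of blood pressure: 0.648·(0.697−0.877) + 0.352·(0.311−0.427) = -0.157.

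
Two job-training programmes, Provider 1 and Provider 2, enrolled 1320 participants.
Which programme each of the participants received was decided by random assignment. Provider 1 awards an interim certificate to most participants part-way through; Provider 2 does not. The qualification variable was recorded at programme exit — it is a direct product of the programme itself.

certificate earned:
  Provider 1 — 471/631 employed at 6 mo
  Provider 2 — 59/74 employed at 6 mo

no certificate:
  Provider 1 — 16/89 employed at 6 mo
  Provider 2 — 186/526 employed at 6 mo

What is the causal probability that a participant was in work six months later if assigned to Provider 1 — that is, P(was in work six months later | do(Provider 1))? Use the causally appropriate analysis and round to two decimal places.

0.68

Qualification attained during the programme is downstream of the programme. One should not condition on a consequence of treatment, so the overall rates are the right comparison.
So P(outcome | do(Provider 1)) is just the pooled rate for Provider 1: 487/720 = 0.676.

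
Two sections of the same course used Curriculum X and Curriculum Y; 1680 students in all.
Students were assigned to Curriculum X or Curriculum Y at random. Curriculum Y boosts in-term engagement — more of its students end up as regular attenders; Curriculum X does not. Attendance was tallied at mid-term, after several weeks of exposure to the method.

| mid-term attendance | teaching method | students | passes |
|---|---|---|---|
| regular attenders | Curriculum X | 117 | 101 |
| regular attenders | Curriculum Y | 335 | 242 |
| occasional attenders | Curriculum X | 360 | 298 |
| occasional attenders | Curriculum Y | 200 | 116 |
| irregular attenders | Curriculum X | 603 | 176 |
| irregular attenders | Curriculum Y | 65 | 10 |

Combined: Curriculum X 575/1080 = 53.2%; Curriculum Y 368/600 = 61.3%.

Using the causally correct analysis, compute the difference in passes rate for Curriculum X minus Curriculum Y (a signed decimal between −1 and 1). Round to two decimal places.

Mid-term attendance lies on the pathway teaching method → mid-term attendance → outcome, so adjusting for it blocks the indirect effect. For the total causal effect of teaching method, use the unadjusted pooled rates.
The causal difference is the pooled difference: 0.532 − 0.613 = -0.081.

-0.08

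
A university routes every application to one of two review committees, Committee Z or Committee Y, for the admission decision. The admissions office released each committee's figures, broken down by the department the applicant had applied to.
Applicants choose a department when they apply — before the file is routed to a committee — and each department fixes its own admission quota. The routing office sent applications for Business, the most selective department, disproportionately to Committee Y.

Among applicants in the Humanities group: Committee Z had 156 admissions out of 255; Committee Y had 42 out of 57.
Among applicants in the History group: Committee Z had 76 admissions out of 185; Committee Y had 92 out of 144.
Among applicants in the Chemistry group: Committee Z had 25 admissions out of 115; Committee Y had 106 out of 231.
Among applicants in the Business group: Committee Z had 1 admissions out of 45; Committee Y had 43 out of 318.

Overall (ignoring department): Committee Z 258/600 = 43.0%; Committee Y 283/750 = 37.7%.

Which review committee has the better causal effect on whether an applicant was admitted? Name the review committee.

Committee Y

Committee Y is higher inside every department stratum but Committee Z is higher in aggregate. Whether to stratify depends on how department relates to the review committee.
Here department is a common cause — it drives both which review committee a case falls under and the outcome. The crude comparison mixes populations; the stratum-specific rates are the causally relevant ones.
Within each level — Humanities: 61.2% vs 73.7%; History: 41.1% vs 63.9%; Chemistry: 21.7% vs 45.9%; Business: 2.2% vs 13.5% — Committee Y is higher every time.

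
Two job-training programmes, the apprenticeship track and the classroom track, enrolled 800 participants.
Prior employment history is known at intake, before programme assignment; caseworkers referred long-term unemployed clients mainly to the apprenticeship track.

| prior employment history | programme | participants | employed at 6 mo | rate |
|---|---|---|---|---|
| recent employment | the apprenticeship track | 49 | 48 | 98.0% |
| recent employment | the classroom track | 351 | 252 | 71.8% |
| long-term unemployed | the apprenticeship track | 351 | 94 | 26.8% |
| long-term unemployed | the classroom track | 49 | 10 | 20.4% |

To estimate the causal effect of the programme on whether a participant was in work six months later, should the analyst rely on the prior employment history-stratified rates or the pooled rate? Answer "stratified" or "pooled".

stratified

Prior employment history differs across programmes for reasons unrelated to any effect of the programme itself, and it separately predicts the outcome — a classic confounder. We must compare within prior employment history levels.
Within each level — recent employment: 98.0% vs 71.8%; long-term unemployed: 26.8% vs 20.4% — the apprenticeship track is higher every time.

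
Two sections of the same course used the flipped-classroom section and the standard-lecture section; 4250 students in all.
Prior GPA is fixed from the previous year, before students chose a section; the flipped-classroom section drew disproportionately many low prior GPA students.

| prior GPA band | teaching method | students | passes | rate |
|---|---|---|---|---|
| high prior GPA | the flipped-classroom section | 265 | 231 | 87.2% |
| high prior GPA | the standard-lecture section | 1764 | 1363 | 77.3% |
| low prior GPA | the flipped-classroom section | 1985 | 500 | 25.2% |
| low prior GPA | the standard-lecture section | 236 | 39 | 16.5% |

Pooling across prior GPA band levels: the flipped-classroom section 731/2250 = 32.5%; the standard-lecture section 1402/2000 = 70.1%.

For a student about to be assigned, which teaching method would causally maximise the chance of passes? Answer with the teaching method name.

Since prior GPA band is a pre-existing factor (not a product of the teaching method) and it affects the outcome on its own, it is a confounder. The stratified rates, not the pooled rate, identify the causal effect.
Within each level — high prior GPA: 87.2% vs 77.3%; low prior GPA: 25.2% vs 16.5% — the flipped-classroom section is higher every time.

the flipped-classroom section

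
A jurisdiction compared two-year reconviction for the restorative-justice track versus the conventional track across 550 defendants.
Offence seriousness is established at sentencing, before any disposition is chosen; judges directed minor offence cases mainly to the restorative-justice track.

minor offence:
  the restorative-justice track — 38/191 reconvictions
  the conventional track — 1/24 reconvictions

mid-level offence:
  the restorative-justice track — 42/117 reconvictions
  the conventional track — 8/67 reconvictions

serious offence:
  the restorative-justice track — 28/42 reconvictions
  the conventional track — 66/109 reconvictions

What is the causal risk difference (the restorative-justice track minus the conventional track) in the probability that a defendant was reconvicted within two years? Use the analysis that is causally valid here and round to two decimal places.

Nothing the disposition does changes offence seriousness; the imbalance is an allocation artefact. With offence seriousness also predicting the outcome, the pooled figure is confounded, and the within-stratum comparison is the causal one.
Adjusting over the population distribution of offence seriousness: 0.391·(0.199−0.042) + 0.335·(0.359−0.119) + 0.275·(0.667−0.606) = +0.158.

+0.16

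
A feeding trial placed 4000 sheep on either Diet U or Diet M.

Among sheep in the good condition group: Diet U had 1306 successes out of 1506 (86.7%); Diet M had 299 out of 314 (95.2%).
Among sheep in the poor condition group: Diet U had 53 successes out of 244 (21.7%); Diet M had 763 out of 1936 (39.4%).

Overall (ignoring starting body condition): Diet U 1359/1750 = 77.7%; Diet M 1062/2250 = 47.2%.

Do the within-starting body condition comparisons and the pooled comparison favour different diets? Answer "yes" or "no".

Within each starting body condition level (good condition 86.7% vs 95.2%; poor condition 21.7% vs 39.4%), Diet M has the higher rate every time. Pooled: 77.7% vs 47.2% — Diet U has the higher rate overall. The two comparisons disagree.

yes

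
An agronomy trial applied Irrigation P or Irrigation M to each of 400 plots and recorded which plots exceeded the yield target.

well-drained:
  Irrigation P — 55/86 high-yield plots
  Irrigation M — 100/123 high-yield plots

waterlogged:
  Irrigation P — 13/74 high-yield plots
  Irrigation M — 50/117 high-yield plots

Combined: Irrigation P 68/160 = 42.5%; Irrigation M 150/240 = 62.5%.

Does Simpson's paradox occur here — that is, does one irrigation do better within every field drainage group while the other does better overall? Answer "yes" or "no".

no

Within each field drainage level (well-drained 64.0% vs 81.3%; waterlogged 17.6% vs 42.7%), Irrigation M has the higher rate every time. Pooled: 42.5% vs 62.5% — Irrigation M has the higher rate overall. They agree.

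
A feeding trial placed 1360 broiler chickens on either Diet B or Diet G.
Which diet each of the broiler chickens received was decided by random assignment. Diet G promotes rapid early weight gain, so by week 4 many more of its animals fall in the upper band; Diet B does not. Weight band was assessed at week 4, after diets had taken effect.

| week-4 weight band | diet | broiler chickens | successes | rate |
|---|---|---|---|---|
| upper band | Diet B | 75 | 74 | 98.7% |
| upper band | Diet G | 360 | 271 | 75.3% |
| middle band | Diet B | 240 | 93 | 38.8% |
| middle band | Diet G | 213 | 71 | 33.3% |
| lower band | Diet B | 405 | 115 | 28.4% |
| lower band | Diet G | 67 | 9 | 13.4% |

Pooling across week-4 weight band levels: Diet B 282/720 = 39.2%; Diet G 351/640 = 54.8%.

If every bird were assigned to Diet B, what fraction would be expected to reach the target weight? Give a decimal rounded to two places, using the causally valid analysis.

0.39

Diet B is higher inside every week-4 weight band stratum but Diet G is higher in aggregate. Whether to stratify depends on how week-4 weight band relates to the diet.
Stratifying would compare diets among broiler chickens the diets themselves sorted into week-4 weight band groups — a form of selection on an intermediate. The unconditioned pooled rates give the total causal effect.
So P(outcome | do(Diet B)) is just the pooled rate for Diet B: 282/720 = 0.392.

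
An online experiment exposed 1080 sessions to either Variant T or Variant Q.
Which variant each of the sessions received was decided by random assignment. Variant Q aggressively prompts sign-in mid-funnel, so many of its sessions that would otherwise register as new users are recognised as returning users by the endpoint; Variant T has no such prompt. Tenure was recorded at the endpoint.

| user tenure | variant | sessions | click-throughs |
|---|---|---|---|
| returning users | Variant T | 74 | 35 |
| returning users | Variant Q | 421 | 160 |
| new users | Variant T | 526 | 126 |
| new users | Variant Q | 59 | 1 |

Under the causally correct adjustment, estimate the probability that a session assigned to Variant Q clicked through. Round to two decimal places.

0.34

User tenure lies on the pathway variant → user tenure → outcome, so adjusting for it blocks the indirect effect. For the total causal effect of variant, use the unadjusted pooled rates.
So P(outcome | do(Variant Q)) is just the pooled rate for Variant Q: 161/480 = 0.335.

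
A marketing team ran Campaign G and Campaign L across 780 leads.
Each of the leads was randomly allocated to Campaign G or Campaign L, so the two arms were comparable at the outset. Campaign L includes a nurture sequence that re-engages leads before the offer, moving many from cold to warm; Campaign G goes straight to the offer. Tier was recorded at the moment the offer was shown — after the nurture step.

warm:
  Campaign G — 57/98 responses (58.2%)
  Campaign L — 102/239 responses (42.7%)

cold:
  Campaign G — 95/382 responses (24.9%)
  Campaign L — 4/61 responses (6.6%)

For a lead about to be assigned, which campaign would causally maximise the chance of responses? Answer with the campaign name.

Campaign G is higher inside every engagement tier stratum but Campaign L is higher in aggregate. Whether to stratify depends on how engagement tier relates to the campaign.
The distribution of engagement tier is itself part of what the campaign does — it is an intermediate outcome. Holding it fixed would remove that part of the effect; the total effect is the pooled difference.
Pooled: Campaign G 31.7% vs Campaign L 35.3%; Campaign L is higher overall.

Campaign L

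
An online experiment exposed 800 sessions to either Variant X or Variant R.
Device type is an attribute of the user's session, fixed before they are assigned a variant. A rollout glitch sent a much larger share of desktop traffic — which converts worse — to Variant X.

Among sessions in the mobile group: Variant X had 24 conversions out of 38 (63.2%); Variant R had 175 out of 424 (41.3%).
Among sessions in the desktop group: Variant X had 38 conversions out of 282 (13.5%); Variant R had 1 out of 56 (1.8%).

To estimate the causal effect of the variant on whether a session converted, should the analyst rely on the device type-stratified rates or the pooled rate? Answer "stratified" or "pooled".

stratified

Variant X is higher inside every device type stratum but Variant R is higher in aggregate. Whether to stratify depends on how device type relates to the variant.
Here device type is a common cause — it drives both which variant a case falls under and the outcome. The crude comparison mixes populations; the stratum-specific rates are the causally relevant ones.
Within each level — mobile: 63.2% vs 41.3%; desktop: 13.5% vs 1.8% — Variant X is higher every time.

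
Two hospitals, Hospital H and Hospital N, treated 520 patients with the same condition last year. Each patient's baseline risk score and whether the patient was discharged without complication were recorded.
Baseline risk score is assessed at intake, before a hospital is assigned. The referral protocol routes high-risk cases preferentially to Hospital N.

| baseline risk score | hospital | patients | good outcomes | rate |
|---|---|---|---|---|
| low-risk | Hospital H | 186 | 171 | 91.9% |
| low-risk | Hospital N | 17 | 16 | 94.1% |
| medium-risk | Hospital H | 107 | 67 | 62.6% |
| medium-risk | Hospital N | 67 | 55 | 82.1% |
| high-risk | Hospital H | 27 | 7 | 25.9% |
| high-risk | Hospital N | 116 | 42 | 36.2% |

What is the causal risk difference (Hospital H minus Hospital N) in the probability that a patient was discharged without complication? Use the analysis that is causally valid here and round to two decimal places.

-0.10

Within every baseline risk score level Hospital N has the higher rate, yet pooled Hospital H does — Simpson's reversal.
Baseline risk score is set before the hospital has any effect — it is not caused by the hospital — and it independently drives the outcome. That makes it a confounder, so the causal comparison is within baseline risk score levels.
Adjusting over the population distribution of baseline risk score: 0.390·(0.919−0.941) + 0.335·(0.626−0.821) + 0.275·(0.259−0.362) = -0.102.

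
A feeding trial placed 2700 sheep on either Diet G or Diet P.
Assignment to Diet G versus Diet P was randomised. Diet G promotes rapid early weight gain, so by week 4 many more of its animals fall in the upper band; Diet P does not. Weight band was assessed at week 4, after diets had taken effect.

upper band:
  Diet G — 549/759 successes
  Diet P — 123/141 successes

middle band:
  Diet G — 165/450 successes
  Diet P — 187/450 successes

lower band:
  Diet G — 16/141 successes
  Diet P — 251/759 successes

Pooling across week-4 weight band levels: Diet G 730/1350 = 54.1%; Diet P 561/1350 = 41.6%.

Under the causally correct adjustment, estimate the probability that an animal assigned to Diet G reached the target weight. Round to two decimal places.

Diet P is higher inside every week-4 weight band stratum but Diet G is higher in aggregate. Whether to stratify depends on how week-4 weight band relates to the diet.
Stratifying would compare diets among sheep the diets themselves sorted into week-4 weight band groups — a form of selection on an intermediate. The unconditioned pooled rates give the total causal effect.
So P(outcome | do(Diet G)) is just the pooled rate for Diet G: 730/1350 = 0.541.

0.54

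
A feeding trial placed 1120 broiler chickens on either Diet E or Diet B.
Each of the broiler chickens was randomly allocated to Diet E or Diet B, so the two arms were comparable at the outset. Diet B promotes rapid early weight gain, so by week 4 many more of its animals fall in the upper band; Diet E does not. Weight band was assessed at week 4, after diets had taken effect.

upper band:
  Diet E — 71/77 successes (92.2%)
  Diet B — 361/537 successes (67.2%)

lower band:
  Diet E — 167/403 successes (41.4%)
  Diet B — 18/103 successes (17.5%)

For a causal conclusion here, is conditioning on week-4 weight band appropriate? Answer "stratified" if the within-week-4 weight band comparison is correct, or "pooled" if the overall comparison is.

pooled

Week-4 weight band here is a post-treatment variable shaped by the diet; conditioning on it would introduce bias rather than remove it. The overall comparison is the causal one.
Pooled: Diet E 49.6% vs Diet B 59.2%; Diet B is higher overall.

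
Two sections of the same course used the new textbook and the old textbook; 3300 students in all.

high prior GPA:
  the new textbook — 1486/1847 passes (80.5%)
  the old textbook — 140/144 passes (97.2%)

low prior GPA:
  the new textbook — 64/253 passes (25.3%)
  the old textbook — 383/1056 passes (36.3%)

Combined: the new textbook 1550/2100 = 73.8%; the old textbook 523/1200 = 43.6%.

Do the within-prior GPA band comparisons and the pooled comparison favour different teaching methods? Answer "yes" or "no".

yes

Within each prior GPA band level (high prior GPA 80.5% vs 97.2%; low prior GPA 25.3% vs 36.3%), the old textbook has the higher rate every time. Pooled: 73.8% vs 43.6% — the new textbook has the higher rate overall. The two comparisons disagree.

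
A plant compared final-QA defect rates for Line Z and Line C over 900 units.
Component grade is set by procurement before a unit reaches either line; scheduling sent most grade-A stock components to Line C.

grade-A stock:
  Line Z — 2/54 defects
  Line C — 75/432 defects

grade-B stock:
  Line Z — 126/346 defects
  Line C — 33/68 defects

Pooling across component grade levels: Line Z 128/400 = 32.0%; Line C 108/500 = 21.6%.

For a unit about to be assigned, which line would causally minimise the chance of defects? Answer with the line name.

Line Z

Component grade satisfies the back-door criterion: it is not a descendant of the line, and it blocks the spurious path from line to outcome. Adjusting for it (i.e., using the within-component grade rates) gives the causal effect.
Within each level — grade-A stock: 3.7% vs 17.4%; grade-B stock: 36.4% vs 48.5% — Line Z is lower every time.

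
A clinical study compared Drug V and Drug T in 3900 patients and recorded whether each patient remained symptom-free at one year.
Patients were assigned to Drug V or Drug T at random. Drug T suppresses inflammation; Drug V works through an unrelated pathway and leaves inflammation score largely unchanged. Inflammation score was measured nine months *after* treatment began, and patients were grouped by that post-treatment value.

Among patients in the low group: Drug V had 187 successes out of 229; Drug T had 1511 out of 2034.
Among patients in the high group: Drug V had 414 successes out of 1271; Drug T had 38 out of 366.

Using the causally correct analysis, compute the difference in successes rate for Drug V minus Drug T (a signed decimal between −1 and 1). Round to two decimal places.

Inflammation score is recorded after the drug and is itself shifted by it — it sits on the causal path from drug to outcome. Conditioning on a mediator would strip out part of the effect we want; the pooled comparison gives the total causal effect.
The causal difference is the pooled difference: 0.401 − 0.645 = -0.245.

-0.24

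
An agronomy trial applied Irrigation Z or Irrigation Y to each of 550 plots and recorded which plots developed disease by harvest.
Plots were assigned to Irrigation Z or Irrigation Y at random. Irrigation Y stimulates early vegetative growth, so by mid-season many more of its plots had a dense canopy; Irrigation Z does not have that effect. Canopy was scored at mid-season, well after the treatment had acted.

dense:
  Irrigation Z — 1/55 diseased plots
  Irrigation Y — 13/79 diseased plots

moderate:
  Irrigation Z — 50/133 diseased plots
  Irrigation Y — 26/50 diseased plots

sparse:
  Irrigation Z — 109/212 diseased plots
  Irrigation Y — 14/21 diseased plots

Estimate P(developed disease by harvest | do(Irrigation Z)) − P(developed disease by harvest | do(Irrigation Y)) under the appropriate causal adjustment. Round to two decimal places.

+0.05

The mid-season canopy-specific comparison favours Irrigation Z throughout, but the pooled figures favour Irrigation Y. The question is whether to condition on mid-season canopy.
Mid-season canopy is downstream of the irrigation. One should not condition on a consequence of treatment, so the overall rates are the right comparison.
The causal difference is the pooled difference: 0.400 − 0.353 = +0.047.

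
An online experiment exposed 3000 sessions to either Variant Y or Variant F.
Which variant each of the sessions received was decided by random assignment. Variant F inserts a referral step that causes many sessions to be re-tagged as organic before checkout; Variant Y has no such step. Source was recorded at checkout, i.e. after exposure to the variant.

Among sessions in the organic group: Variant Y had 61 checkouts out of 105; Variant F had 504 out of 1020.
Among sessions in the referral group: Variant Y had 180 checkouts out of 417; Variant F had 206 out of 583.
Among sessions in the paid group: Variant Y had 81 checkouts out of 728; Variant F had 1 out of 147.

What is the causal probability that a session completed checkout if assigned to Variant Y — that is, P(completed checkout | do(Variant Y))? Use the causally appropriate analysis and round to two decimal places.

0.26

Variant Y is higher inside every traffic source stratum but Variant F is higher in aggregate. Whether to stratify depends on how traffic source relates to the variant.
Because the variant influences traffic source, traffic source is a post-treatment mediator, not a confounder. Stratifying on it would bias the estimate; the causal effect is the crude pooled difference.
So P(outcome | do(Variant Y)) is just the pooled rate for Variant Y: 322/1250 = 0.258.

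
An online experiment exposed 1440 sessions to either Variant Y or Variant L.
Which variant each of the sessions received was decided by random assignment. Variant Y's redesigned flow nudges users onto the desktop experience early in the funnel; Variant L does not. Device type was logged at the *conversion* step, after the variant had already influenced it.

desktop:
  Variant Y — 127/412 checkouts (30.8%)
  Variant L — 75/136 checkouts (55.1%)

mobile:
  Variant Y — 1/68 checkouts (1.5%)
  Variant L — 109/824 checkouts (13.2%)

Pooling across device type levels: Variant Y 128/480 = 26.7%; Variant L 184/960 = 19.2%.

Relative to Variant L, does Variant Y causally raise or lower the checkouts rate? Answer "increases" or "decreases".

increases

The distribution of device type is itself part of what the variant does — it is an intermediate outcome. Holding it fixed would remove that part of the effect; the total effect is the pooled difference.
Pooled: Variant Y 26.7% vs Variant L 19.2%; Variant Y is higher overall.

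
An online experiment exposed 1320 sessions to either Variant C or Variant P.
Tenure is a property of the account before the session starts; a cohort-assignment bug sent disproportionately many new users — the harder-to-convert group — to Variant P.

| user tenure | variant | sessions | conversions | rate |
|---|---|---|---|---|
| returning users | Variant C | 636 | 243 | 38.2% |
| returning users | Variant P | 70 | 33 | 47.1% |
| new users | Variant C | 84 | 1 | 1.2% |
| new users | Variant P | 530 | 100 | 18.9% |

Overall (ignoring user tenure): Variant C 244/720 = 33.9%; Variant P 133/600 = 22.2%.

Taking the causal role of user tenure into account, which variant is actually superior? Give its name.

Variant P

User tenure is set before the variant has any effect — it is not caused by the variant — and it independently drives the outcome. That makes it a confounder, so the causal comparison is within user tenure levels.
Within each level — returning users: 38.2% vs 47.1%; new users: 1.2% vs 18.9% — Variant P is higher every time.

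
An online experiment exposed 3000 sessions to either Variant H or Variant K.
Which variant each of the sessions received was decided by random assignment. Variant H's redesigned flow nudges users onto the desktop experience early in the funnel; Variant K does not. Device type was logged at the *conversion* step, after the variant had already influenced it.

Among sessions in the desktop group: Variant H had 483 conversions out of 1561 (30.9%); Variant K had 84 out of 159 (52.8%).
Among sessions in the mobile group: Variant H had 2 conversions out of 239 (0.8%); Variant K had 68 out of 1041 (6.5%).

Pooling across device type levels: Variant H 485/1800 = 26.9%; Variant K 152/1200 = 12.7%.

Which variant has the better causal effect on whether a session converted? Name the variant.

The distribution of device type is itself part of what the variant does — it is an intermediate outcome. Holding it fixed would remove that part of the effect; the total effect is the pooled difference.
Pooled: Variant H 26.9% vs Variant K 12.7%; Variant H is higher overall.

Variant H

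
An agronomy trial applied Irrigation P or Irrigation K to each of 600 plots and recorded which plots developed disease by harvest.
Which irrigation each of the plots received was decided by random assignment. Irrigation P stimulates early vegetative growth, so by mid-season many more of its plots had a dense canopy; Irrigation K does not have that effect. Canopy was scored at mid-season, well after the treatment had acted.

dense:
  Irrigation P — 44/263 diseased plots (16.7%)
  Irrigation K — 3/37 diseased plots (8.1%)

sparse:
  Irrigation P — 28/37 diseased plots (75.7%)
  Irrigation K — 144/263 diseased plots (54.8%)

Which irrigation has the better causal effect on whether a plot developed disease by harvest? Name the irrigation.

Irrigation P

Stratifying would compare irrigations among plots the irrigations themselves sorted into mid-season canopy groups — a form of selection on an intermediate. The unconditioned pooled rates give the total causal effect.
Pooled: Irrigation P 24.0% vs Irrigation K 49.0%; Irrigation P is lower overall.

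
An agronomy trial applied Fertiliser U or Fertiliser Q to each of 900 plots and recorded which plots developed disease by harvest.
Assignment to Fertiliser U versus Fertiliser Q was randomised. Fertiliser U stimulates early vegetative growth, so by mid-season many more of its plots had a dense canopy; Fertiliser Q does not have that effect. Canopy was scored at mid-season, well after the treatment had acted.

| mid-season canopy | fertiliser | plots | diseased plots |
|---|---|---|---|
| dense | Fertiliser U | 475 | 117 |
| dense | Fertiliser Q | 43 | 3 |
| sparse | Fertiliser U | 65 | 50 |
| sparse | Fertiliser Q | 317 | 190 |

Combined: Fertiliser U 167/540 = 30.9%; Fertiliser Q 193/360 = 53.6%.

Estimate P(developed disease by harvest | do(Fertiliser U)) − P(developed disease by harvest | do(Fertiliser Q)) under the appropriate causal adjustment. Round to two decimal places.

-0.23

The mid-season canopy-specific comparison favours Fertiliser Q throughout, but the pooled figures favour Fertiliser U. The question is whether to condition on mid-season canopy.
Mid-season canopy is recorded after the fertiliser and is itself shifted by it — it sits on the causal path from fertiliser to outcome. Conditioning on a mediator would strip out part of the effect we want; the pooled comparison gives the total causal effect.
The causal difference is the pooled difference: 0.309 − 0.536 = -0.227.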